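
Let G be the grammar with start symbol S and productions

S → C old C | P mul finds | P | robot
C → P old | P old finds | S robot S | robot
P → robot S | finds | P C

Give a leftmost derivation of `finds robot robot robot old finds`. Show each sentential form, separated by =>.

S => P => P C => finds C => finds P old finds => finds P C old finds => finds robot S C old finds => finds robot robot C old finds => finds robot robot robot old finds

S => P   [S → P]
P => P C   [P → P C]
P C => finds C   [P → finds]
finds C => finds P old finds   [C → P old finds]
finds P old finds => finds P C old finds   [P → P C]
finds P C old finds => finds robot S C old finds   [P → robot S]
finds robot S C old finds => finds robot robot C old finds   [S → robot]
finds robot robot C old finds => finds robot robot robot old finds   [C → robot]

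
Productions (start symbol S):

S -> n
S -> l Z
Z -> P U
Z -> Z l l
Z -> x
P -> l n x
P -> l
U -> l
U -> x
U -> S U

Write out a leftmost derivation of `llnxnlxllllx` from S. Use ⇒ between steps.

S ⇒ lZ   [S -> l Z]
lZ ⇒ lPU   [Z -> P U]
lPU ⇒ llnxU   [P -> l n x]
llnxU ⇒ llnxSU   [U -> S U]
llnxSU ⇒ llnxnU   [S -> n]
llnxnU ⇒ llnxnSU   [U -> S U]
llnxnSU ⇒ llnxnlZU   [S -> l Z]
llnxnlZU ⇒ llnxnlZllU   [Z -> Z l l]
llnxnlZllU ⇒ llnxnlZllllU   [Z -> Z l l]
llnxnlZllllU ⇒ llnxnlxllllU   [Z -> x]
llnxnlxllllU ⇒ llnxnlxllllx   [U -> x]

S⇒lZ⇒lPU⇒llnxU⇒llnxSU⇒llnxnU⇒llnxnSU⇒llnxnlZU⇒llnxnlZllU⇒llnxnlZllllU⇒llnxnlxllllU⇒llnxnlxllllx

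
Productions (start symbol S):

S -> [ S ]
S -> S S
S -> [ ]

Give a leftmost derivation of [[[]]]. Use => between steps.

S => [S] => [[S]] => [[[]]]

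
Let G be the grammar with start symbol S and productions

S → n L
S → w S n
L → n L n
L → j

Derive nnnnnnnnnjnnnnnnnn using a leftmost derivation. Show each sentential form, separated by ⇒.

S ⇒ nL   [S → n L]
nL ⇒ nnLn   [L → n L n]
nnLn ⇒ nnnLnn   [L → n L n]
nnnLnn ⇒ nnnnLnnn   [L → n L n]
nnnnLnnn ⇒ nnnnnLnnnn   [L → n L n]
nnnnnLnnnn ⇒ nnnnnnLnnnnn   [L → n L n]
nnnnnnLnnnnn ⇒ nnnnnnnLnnnnnn   [L → n L n]
nnnnnnnLnnnnnn ⇒ nnnnnnnnLnnnnnnn   [L → n L n]
nnnnnnnnLnnnnnnn ⇒ nnnnnnnnnLnnnnnnnn   [L → n L n]
nnnnnnnnnLnnnnnnnn ⇒ nnnnnnnnnjnnnnnnnn   [L → j]

S ⇒ nL ⇒ nnLn ⇒ nnnLnn ⇒ nnnnLnnn ⇒ nnnnnLnnnn ⇒ nnnnnnLnnnnn ⇒ nnnnnnnLnnnnnn ⇒ nnnnnnnnLnnnnnnn ⇒ nnnnnnnnnLnnnnnnnn ⇒ nnnnnnnnnjnnnnnnnn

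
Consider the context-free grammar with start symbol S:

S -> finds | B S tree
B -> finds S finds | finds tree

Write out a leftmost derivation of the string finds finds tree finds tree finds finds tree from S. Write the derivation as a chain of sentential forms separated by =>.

S => B S tree => finds S finds S tree => finds B S tree finds S tree => finds finds tree S tree finds S tree => finds finds tree finds tree finds S tree => finds finds tree finds tree finds finds tree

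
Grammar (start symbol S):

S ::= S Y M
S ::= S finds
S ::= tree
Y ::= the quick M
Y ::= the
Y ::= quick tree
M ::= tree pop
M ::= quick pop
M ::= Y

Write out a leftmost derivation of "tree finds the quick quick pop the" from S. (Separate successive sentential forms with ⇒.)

S ⇒ S Y M ⇒ S finds Y M ⇒ tree finds Y M ⇒ tree finds the quick M M ⇒ tree finds the quick quick pop M ⇒ tree finds the quick quick pop Y ⇒ tree finds the quick quick pop the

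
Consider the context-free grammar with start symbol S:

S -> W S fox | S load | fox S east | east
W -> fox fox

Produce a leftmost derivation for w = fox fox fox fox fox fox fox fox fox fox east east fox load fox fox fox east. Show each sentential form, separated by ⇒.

S ⇒ fox S east   [S -> fox S east]
fox S east ⇒ fox W S fox east   [S -> W S fox]
fox W S fox east ⇒ fox fox fox S fox east   [W -> fox fox]
fox fox fox S fox east ⇒ fox fox fox W S fox fox east   [S -> W S fox]
fox fox fox W S fox fox east ⇒ fox fox fox fox fox S fox fox east   [W -> fox fox]
fox fox fox fox fox S fox fox east ⇒ fox fox fox fox fox W S fox fox fox east   [S -> W S fox]
fox fox fox fox fox W S fox fox fox east ⇒ fox fox fox fox fox fox fox S fox fox fox east   [W -> fox fox]
fox fox fox fox fox fox fox S fox fox fox east ⇒ fox fox fox fox fox fox fox S load fox fox fox east   [S -> S load]
fox fox fox fox fox fox fox S load fox fox fox east ⇒ fox fox fox fox fox fox fox W S fox load fox fox fox east   [S -> W S fox]
fox fox fox fox fox fox fox W S fox load fox fox fox east ⇒ fox fox fox fox fox fox fox fox fox S fox load fox fox fox east   [W -> fox fox]
fox fox fox fox fox fox fox fox fox S fox load fox fox fox east ⇒ fox fox fox fox fox fox fox fox fox fox S east fox load fox fox fox east   [S -> fox S east]
fox fox fox fox fox fox fox fox fox fox S east fox load fox fox fox east ⇒ fox fox fox fox fox fox fox fox fox fox east east fox load fox fox fox east   [S -> east]

S ⇒ fox S east ⇒ fox W S fox east ⇒ fox fox fox S fox east ⇒ fox fox fox W S fox fox east ⇒ fox fox fox fox fox S fox fox east ⇒ fox fox fox fox fox W S fox fox fox east ⇒ fox fox fox fox fox fox fox S fox fox fox east ⇒ fox fox fox fox fox fox fox S load fox fox fox east ⇒ fox fox fox fox fox fox fox W S fox load fox fox fox east ⇒ fox fox fox fox fox fox fox fox fox S fox load fox fox fox east ⇒ fox fox fox fox fox fox fox fox fox fox S east fox load fox fox fox east ⇒ fox fox fox fox fox fox fox fox fox fox east east fox load fox fox fox east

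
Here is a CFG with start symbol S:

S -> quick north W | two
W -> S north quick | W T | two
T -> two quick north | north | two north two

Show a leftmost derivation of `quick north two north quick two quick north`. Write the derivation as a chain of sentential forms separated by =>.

S => quick north W   [S -> quick north W]
quick north W => quick north W T   [W -> W T]
quick north W T => quick north S north quick T   [W -> S north quick]
quick north S north quick T => quick north two north quick T   [S -> two]
quick north two north quick T => quick north two north quick two quick north   [T -> two quick north]

S => quick north W => quick north W T => quick north S north quick T => quick north two north quick T => quick north two north quick two quick north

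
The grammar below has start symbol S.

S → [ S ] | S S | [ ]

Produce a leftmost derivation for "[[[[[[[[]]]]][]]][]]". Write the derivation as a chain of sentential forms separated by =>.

S => [S] => [SS] => [[S]S] => [[[S]]S] => [[[SS]]S] => [[[[S]S]]S] => [[[[[S]]S]]S] => [[[[[[S]]]S]]S] => [[[[[[[S]]]]S]]S] => [[[[[[[[]]]]]S]]S] => [[[[[[[[]]]]][]]]S] => [[[[[[[[]]]]][]]][]]

S => [S]   [S → [ S ]]
[S] => [SS]   [S → S S]
[SS] => [[S]S]   [S → [ S ]]
[[S]S] => [[[S]]S]   [S → [ S ]]
[[[S]]S] => [[[SS]]S]   [S → S S]
[[[SS]]S] => [[[[S]S]]S]   [S → [ S ]]
[[[[S]S]]S] => [[[[[S]]S]]S]   [S → [ S ]]
[[[[[S]]S]]S] => [[[[[[S]]]S]]S]   [S → [ S ]]
[[[[[[S]]]S]]S] => [[[[[[[S]]]]S]]S]   [S → [ S ]]
[[[[[[[S]]]]S]]S] => [[[[[[[[]]]]]S]]S]   [S → [ ]]
[[[[[[[[]]]]]S]]S] => [[[[[[[[]]]]][]]]S]   [S → [ ]]
[[[[[[[[]]]]][]]]S] => [[[[[[[[]]]]][]]][]]   [S → [ ]]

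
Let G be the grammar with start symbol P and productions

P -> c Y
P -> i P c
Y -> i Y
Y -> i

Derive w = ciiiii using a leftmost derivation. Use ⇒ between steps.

P ⇒ cY   [P -> c Y]
cY ⇒ ciY   [Y -> i Y]
ciY ⇒ ciiY   [Y -> i Y]
ciiY ⇒ ciiiY   [Y -> i Y]
ciiiY ⇒ ciiiiY   [Y -> i Y]
ciiiiY ⇒ ciiiii   [Y -> i]

P⇒cY⇒ciY⇒ciiY⇒ciiiY⇒ciiiiY⇒ciiiii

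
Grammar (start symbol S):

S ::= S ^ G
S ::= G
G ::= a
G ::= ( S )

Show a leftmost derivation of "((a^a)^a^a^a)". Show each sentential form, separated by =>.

S => G => (S) => (S^G) => (S^G^G) => (S^G^G^G) => (G^G^G^G) => ((S)^G^G^G) => ((S^G)^G^G^G) => ((G^G)^G^G^G) => ((a^G)^G^G^G) => ((a^a)^G^G^G) => ((a^a)^a^G^G) => ((a^a)^a^a^G) => ((a^a)^a^a^a)

S => G   [S ::= G]
G => (S)   [G ::= ( S )]
(S) => (S^G)   [S ::= S ^ G]
(S^G) => (S^G^G)   [S ::= S ^ G]
(S^G^G) => (S^G^G^G)   [S ::= S ^ G]
(S^G^G^G) => (G^G^G^G)   [S ::= G]
(G^G^G^G) => ((S)^G^G^G)   [G ::= ( S )]
((S)^G^G^G) => ((S^G)^G^G^G)   [S ::= S ^ G]
((S^G)^G^G^G) => ((G^G)^G^G^G)   [S ::= G]
((G^G)^G^G^G) => ((a^G)^G^G^G)   [G ::= a]
((a^G)^G^G^G) => ((a^a)^G^G^G)   [G ::= a]
((a^a)^G^G^G) => ((a^a)^a^G^G)   [G ::= a]
((a^a)^a^G^G) => ((a^a)^a^a^G)   [G ::= a]
((a^a)^a^a^G) => ((a^a)^a^a^a)   [G ::= a]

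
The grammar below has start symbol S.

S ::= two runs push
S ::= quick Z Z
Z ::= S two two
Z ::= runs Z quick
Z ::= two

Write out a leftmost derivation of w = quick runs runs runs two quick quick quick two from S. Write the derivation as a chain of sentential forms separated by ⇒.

S ⇒ quick Z Z   [S ::= quick Z Z]
quick Z Z ⇒ quick runs Z quick Z   [Z ::= runs Z quick]
quick runs Z quick Z ⇒ quick runs runs Z quick quick Z   [Z ::= runs Z quick]
quick runs runs Z quick quick Z ⇒ quick runs runs runs Z quick quick quick Z   [Z ::= runs Z quick]
quick runs runs runs Z quick quick quick Z ⇒ quick runs runs runs two quick quick quick Z   [Z ::= two]
quick runs runs runs two quick quick quick Z ⇒ quick runs runs runs two quick quick quick two   [Z ::= two]

S ⇒ quick Z Z ⇒ quick runs Z quick Z ⇒ quick runs runs Z quick quick Z ⇒ quick runs runs runs Z quick quick quick Z ⇒ quick runs runs runs two quick quick quick Z ⇒ quick runs runs runs two quick quick quick two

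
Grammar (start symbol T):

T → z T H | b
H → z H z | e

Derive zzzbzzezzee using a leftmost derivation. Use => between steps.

T => zTH   [T → z T H]
zTH => zzTHH   [T → z T H]
zzTHH => zzzTHHH   [T → z T H]
zzzTHHH => zzzbHHH   [T → b]
zzzbHHH => zzzbzHzHH   [H → z H z]
zzzbzHzHH => zzzbzzHzzHH   [H → z H z]
zzzbzzHzzHH => zzzbzzezzHH   [H → e]
zzzbzzezzHH => zzzbzzezzeH   [H → e]
zzzbzzezzeH => zzzbzzezzee   [H → e]

T => zTH => zzTHH => zzzTHHH => zzzbHHH => zzzbzHzHH => zzzbzzHzzHH => zzzbzzezzHH => zzzbzzezzeH => zzzbzzezzee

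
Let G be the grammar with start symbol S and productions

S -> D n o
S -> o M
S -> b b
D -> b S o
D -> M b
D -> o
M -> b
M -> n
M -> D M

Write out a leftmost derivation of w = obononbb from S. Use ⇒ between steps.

S ⇒ oM ⇒ oDM ⇒ oMbM ⇒ oDMbM ⇒ obSoMbM ⇒ oboMoMbM ⇒ obonoMbM ⇒ obononbM ⇒ obononbb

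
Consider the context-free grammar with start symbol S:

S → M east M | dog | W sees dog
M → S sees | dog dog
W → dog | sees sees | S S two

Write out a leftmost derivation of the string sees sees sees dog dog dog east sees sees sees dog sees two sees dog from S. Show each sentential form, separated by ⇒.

S ⇒ W sees dog ⇒ S S two sees dog ⇒ W sees dog S two sees dog ⇒ sees sees sees dog S two sees dog ⇒ sees sees sees dog M east M two sees dog ⇒ sees sees sees dog dog dog east M two sees dog ⇒ sees sees sees dog dog dog east S sees two sees dog ⇒ sees sees sees dog dog dog east W sees dog sees two sees dog ⇒ sees sees sees dog dog dog east sees sees sees dog sees two sees dog

S ⇒ W sees dog   [S → W sees dog]
W sees dog ⇒ S S two sees dog   [W → S S two]
S S two sees dog ⇒ W sees dog S two sees dog   [S → W sees dog]
W sees dog S two sees dog ⇒ sees sees sees dog S two sees dog   [W → sees sees]
sees sees sees dog S two sees dog ⇒ sees sees sees dog M east M two sees dog   [S → M east M]
sees sees sees dog M east M two sees dog ⇒ sees sees sees dog dog dog east M two sees dog   [M → dog dog]
sees sees sees dog dog dog east M two sees dog ⇒ sees sees sees dog dog dog east S sees two sees dog   [M → S sees]
sees sees sees dog dog dog east S sees two sees dog ⇒ sees sees sees dog dog dog east W sees dog sees two sees dog   [S → W sees dog]
sees sees sees dog dog dog east W sees dog sees two sees dog ⇒ sees sees sees dog dog dog east sees sees sees dog sees two sees dog   [W → sees sees]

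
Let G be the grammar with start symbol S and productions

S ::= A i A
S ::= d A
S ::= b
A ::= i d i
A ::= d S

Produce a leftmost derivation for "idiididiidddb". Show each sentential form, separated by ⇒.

S ⇒ AiA   [S ::= A i A]
AiA ⇒ idiiA   [A ::= i d i]
idiiA ⇒ idiidS   [A ::= d S]
idiidS ⇒ idiidAiA   [S ::= A i A]
idiidAiA ⇒ idiididiiA   [A ::= i d i]
idiididiiA ⇒ idiididiidS   [A ::= d S]
idiididiidS ⇒ idiididiiddA   [S ::= d A]
idiididiiddA ⇒ idiididiidddS   [A ::= d S]
idiididiidddS ⇒ idiididiidddb   [S ::= b]

S ⇒ AiA ⇒ idiiA ⇒ idiidS ⇒ idiidAiA ⇒ idiididiiA ⇒ idiididiidS ⇒ idiididiiddA ⇒ idiididiidddS ⇒ idiididiidddb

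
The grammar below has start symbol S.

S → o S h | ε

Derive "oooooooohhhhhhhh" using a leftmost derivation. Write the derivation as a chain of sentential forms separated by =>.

S => oSh => ooShh => oooShhh => ooooShhhh => oooooShhhhh => ooooooShhhhhh => oooooooShhhhhhh => ooooooooShhhhhhhh => oooooooohhhhhhhh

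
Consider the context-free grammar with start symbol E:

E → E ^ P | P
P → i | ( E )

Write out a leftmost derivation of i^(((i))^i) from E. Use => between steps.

E => E^P => P^P => i^P => i^(E) => i^(E^P) => i^(P^P) => i^((E)^P) => i^((P)^P) => i^(((E))^P) => i^(((P))^P) => i^(((i))^P) => i^(((i))^i)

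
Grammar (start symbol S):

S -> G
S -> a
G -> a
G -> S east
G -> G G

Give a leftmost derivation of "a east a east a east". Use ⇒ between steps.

S ⇒ G ⇒ S east ⇒ G east ⇒ G G east ⇒ S east G east ⇒ a east G east ⇒ a east G G east ⇒ a east S east G east ⇒ a east a east G east ⇒ a east a east a east

S ⇒ G   [S -> G]
G ⇒ S east   [G -> S east]
S east ⇒ G east   [S -> G]
G east ⇒ G G east   [G -> G G]
G G east ⇒ S east G east   [G -> S east]
S east G east ⇒ a east G east   [S -> a]
a east G east ⇒ a east G G east   [G -> G G]
a east G G east ⇒ a east S east G east   [G -> S east]
a east S east G east ⇒ a east a east G east   [S -> a]
a east a east G east ⇒ a east a east a east   [G -> a]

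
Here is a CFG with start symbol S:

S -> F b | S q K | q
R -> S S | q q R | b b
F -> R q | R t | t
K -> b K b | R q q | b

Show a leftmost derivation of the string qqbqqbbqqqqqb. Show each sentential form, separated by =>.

S => SqK => qqK => qqbKb => qqbRqqb => qqbSSqqb => qqbSqKSqqb => qqbqqKSqqb => qqbqqRqqSqqb => qqbqqbbqqSqqb => qqbqqbbqqqqqb

S => SqK   [S -> S q K]
SqK => qqK   [S -> q]
qqK => qqbKb   [K -> b K b]
qqbKb => qqbRqqb   [K -> R q q]
qqbRqqb => qqbSSqqb   [R -> S S]
qqbSSqqb => qqbSqKSqqb   [S -> S q K]
qqbSqKSqqb => qqbqqKSqqb   [S -> q]
qqbqqKSqqb => qqbqqRqqSqqb   [K -> R q q]
qqbqqRqqSqqb => qqbqqbbqqSqqb   [R -> b b]
qqbqqbbqqSqqb => qqbqqbbqqqqqb   [S -> q]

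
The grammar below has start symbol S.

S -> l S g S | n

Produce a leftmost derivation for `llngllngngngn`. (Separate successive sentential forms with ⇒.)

S⇒lSgS⇒llSgSgS⇒llngSgS⇒llnglSgSgS⇒llngllSgSgSgS⇒llngllngSgSgS⇒llngllngngSgS⇒llngllngngngS⇒llngllngngngn

S ⇒ lSgS   [S -> l S g S]
lSgS ⇒ llSgSgS   [S -> l S g S]
llSgSgS ⇒ llngSgS   [S -> n]
llngSgS ⇒ llnglSgSgS   [S -> l S g S]
llnglSgSgS ⇒ llngllSgSgSgS   [S -> l S g S]
llngllSgSgSgS ⇒ llngllngSgSgS   [S -> n]
llngllngSgSgS ⇒ llngllngngSgS   [S -> n]
llngllngngSgS ⇒ llngllngngngS   [S -> n]
llngllngngngS ⇒ llngllngngngn   [S -> n]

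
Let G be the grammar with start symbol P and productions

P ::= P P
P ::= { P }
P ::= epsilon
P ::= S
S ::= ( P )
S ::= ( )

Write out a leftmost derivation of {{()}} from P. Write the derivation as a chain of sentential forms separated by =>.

P => PP   [P ::= P P]
PP => PPP   [P ::= P P]
PPP => {P}PP   [P ::= { P }]
{P}PP => {{P}}PP   [P ::= { P }]
{{P}}PP => {{PP}}PP   [P ::= P P]
{{PP}}PP => {{SP}}PP   [P ::= S]
{{SP}}PP => {{()P}}PP   [S ::= ( )]
{{()P}}PP => {{()}}PP   [P ::= epsilon]
{{()}}PP => {{()}}P   [P ::= epsilon]
{{()}}P => {{()}}   [P ::= epsilon]

P=>PP=>PPP=>{P}PP=>{{P}}PP=>{{PP}}PP=>{{SP}}PP=>{{()P}}PP=>{{()}}PP=>{{()}}P=>{{()}}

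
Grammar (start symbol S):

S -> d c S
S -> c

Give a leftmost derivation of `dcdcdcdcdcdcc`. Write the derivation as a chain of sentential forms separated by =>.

S => dcS => dcdcS => dcdcdcS => dcdcdcdcS => dcdcdcdcdcS => dcdcdcdcdcdcS => dcdcdcdcdcdcc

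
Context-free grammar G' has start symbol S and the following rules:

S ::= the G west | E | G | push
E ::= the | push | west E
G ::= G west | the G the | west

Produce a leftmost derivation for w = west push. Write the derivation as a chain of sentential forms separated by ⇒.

S ⇒ E ⇒ west E ⇒ west push

S ⇒ E   [S ::= E]
E ⇒ west E   [E ::= west E]
west E ⇒ west push   [E ::= push]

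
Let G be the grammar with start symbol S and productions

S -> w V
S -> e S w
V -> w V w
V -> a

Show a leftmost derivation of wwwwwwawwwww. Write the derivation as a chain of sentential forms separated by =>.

S => wV => wwVw => wwwVww => wwwwVwww => wwwwwVwwww => wwwwwwVwwwww => wwwwwwawwwww

S => wV   [S -> w V]
wV => wwVw   [V -> w V w]
wwVw => wwwVww   [V -> w V w]
wwwVww => wwwwVwww   [V -> w V w]
wwwwVwww => wwwwwVwwww   [V -> w V w]
wwwwwVwwww => wwwwwwVwwwww   [V -> w V w]
wwwwwwVwwwww => wwwwwwawwwww   [V -> a]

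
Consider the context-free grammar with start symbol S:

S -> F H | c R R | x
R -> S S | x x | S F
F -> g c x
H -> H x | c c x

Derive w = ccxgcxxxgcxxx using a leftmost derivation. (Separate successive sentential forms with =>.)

S => cRR => cSFR => ccRRFR => ccSFRFR => ccxFRFR => ccxgcxRFR => ccxgcxxxFR => ccxgcxxxgcxR => ccxgcxxxgcxxx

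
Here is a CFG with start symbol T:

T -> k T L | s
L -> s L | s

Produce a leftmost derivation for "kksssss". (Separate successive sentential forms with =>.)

T => kTL => kkTLL => kksLL => kkssLL => kksssLL => kkssssL => kksssss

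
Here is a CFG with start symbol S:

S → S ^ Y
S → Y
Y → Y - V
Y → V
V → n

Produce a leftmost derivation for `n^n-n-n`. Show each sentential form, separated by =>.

S => S^Y   [S → S ^ Y]
S^Y => Y^Y   [S → Y]
Y^Y => V^Y   [Y → V]
V^Y => n^Y   [V → n]
n^Y => n^Y-V   [Y → Y - V]
n^Y-V => n^Y-V-V   [Y → Y - V]
n^Y-V-V => n^V-V-V   [Y → V]
n^V-V-V => n^n-V-V   [V → n]
n^n-V-V => n^n-n-V   [V → n]
n^n-n-V => n^n-n-n   [V → n]

S=>S^Y=>Y^Y=>V^Y=>n^Y=>n^Y-V=>n^Y-V-V=>n^V-V-V=>n^n-V-V=>n^n-n-V=>n^n-n-n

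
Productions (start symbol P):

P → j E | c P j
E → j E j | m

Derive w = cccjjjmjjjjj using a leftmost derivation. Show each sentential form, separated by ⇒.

P ⇒ cPj   [P → c P j]
cPj ⇒ ccPjj   [P → c P j]
ccPjj ⇒ cccPjjj   [P → c P j]
cccPjjj ⇒ cccjEjjj   [P → j E]
cccjEjjj ⇒ cccjjEjjjj   [E → j E j]
cccjjEjjjj ⇒ cccjjjEjjjjj   [E → j E j]
cccjjjEjjjjj ⇒ cccjjjmjjjjj   [E → m]

P ⇒ cPj ⇒ ccPjj ⇒ cccPjjj ⇒ cccjEjjj ⇒ cccjjEjjjj ⇒ cccjjjEjjjjj ⇒ cccjjjmjjjjj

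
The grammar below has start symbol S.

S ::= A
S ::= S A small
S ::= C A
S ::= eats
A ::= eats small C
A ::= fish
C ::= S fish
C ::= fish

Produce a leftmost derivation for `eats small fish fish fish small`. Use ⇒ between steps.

S ⇒ S A small   [S ::= S A small]
S A small ⇒ A A small   [S ::= A]
A A small ⇒ eats small C A small   [A ::= eats small C]
eats small C A small ⇒ eats small S fish A small   [C ::= S fish]
eats small S fish A small ⇒ eats small A fish A small   [S ::= A]
eats small A fish A small ⇒ eats small fish fish A small   [A ::= fish]
eats small fish fish A small ⇒ eats small fish fish fish small   [A ::= fish]

S ⇒ S A small ⇒ A A small ⇒ eats small C A small ⇒ eats small S fish A small ⇒ eats small A fish A small ⇒ eats small fish fish A small ⇒ eats small fish fish fish small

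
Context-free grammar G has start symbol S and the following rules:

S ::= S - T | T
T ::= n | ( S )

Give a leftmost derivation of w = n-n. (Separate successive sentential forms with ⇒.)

S ⇒ S-T   [S ::= S - T]
S-T ⇒ T-T   [S ::= T]
T-T ⇒ n-T   [T ::= n]
n-T ⇒ n-n   [T ::= n]

S ⇒ S-T ⇒ T-T ⇒ n-T ⇒ n-n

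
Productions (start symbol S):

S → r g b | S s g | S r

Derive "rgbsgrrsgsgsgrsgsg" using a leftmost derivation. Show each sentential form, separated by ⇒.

S ⇒ Ssg ⇒ Ssgsg ⇒ Srsgsg ⇒ Ssgrsgsg ⇒ Ssgsgrsgsg ⇒ Ssgsgsgrsgsg ⇒ Srsgsgsgrsgsg ⇒ Srrsgsgsgrsgsg ⇒ Ssgrrsgsgsgrsgsg ⇒ rgbsgrrsgsgsgrsgsg

S ⇒ Ssg   [S → S s g]
Ssg ⇒ Ssgsg   [S → S s g]
Ssgsg ⇒ Srsgsg   [S → S r]
Srsgsg ⇒ Ssgrsgsg   [S → S s g]
Ssgrsgsg ⇒ Ssgsgrsgsg   [S → S s g]
Ssgsgrsgsg ⇒ Ssgsgsgrsgsg   [S → S s g]
Ssgsgsgrsgsg ⇒ Srsgsgsgrsgsg   [S → S r]
Srsgsgsgrsgsg ⇒ Srrsgsgsgrsgsg   [S → S r]
Srrsgsgsgrsgsg ⇒ Ssgrrsgsgsgrsgsg   [S → S s g]
Ssgrrsgsgsgrsgsg ⇒ rgbsgrrsgsgsgrsgsg   [S → r g b]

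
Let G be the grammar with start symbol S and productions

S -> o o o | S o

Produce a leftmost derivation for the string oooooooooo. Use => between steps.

S => So => Soo => Sooo => Soooo => Sooooo => Soooooo => Sooooooo => oooooooooo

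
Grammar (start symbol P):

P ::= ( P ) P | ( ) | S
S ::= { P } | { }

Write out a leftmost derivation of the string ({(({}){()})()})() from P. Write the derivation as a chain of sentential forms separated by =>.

P => (P)P => (S)P => ({P})P => ({(P)P})P => ({((P)P)P})P => ({((S)P)P})P => ({(({})P)P})P => ({(({})S)P})P => ({(({}){P})P})P => ({(({}){()})P})P => ({(({}){()})()})P => ({(({}){()})()})()

P => (P)P   [P ::= ( P ) P]
(P)P => (S)P   [P ::= S]
(S)P => ({P})P   [S ::= { P }]
({P})P => ({(P)P})P   [P ::= ( P ) P]
({(P)P})P => ({((P)P)P})P   [P ::= ( P ) P]
({((P)P)P})P => ({((S)P)P})P   [P ::= S]
({((S)P)P})P => ({(({})P)P})P   [S ::= { }]
({(({})P)P})P => ({(({})S)P})P   [P ::= S]
({(({})S)P})P => ({(({}){P})P})P   [S ::= { P }]
({(({}){P})P})P => ({(({}){()})P})P   [P ::= ( )]
({(({}){()})P})P => ({(({}){()})()})P   [P ::= ( )]
({(({}){()})()})P => ({(({}){()})()})()   [P ::= ( )]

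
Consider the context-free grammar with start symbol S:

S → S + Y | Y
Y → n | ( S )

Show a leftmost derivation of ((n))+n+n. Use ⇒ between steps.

S ⇒ S+Y   [S → S + Y]
S+Y ⇒ S+Y+Y   [S → S + Y]
S+Y+Y ⇒ Y+Y+Y   [S → Y]
Y+Y+Y ⇒ (S)+Y+Y   [Y → ( S )]
(S)+Y+Y ⇒ (Y)+Y+Y   [S → Y]
(Y)+Y+Y ⇒ ((S))+Y+Y   [Y → ( S )]
((S))+Y+Y ⇒ ((Y))+Y+Y   [S → Y]
((Y))+Y+Y ⇒ ((n))+Y+Y   [Y → n]
((n))+Y+Y ⇒ ((n))+n+Y   [Y → n]
((n))+n+Y ⇒ ((n))+n+n   [Y → n]

S ⇒ S+Y ⇒ S+Y+Y ⇒ Y+Y+Y ⇒ (S)+Y+Y ⇒ (Y)+Y+Y ⇒ ((S))+Y+Y ⇒ ((Y))+Y+Y ⇒ ((n))+Y+Y ⇒ ((n))+n+Y ⇒ ((n))+n+n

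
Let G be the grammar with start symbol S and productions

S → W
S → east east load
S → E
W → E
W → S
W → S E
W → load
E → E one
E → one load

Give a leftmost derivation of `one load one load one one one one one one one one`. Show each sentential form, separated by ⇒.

S ⇒ W   [S → W]
W ⇒ S E   [W → S E]
S E ⇒ W E   [S → W]
W E ⇒ E E   [W → E]
E E ⇒ one load E   [E → one load]
one load E ⇒ one load E one   [E → E one]
one load E one ⇒ one load E one one   [E → E one]
one load E one one ⇒ one load E one one one   [E → E one]
one load E one one one ⇒ one load E one one one one   [E → E one]
one load E one one one one ⇒ one load E one one one one one   [E → E one]
one load E one one one one one ⇒ one load E one one one one one one   [E → E one]
one load E one one one one one one ⇒ one load E one one one one one one one   [E → E one]
one load E one one one one one one one ⇒ one load E one one one one one one one one   [E → E one]
one load E one one one one one one one one ⇒ one load one load one one one one one one one one   [E → one load]

S ⇒ W ⇒ S E ⇒ W E ⇒ E E ⇒ one load E ⇒ one load E one ⇒ one load E one one ⇒ one load E one one one ⇒ one load E one one one one ⇒ one load E one one one one one ⇒ one load E one one one one one one ⇒ one load E one one one one one one one ⇒ one load E one one one one one one one one ⇒ one load one load one one one one one one one one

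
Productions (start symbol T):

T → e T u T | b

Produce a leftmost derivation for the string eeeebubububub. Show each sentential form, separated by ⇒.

T ⇒ eTuT   [T → e T u T]
eTuT ⇒ eeTuTuT   [T → e T u T]
eeTuTuT ⇒ eeeTuTuTuT   [T → e T u T]
eeeTuTuTuT ⇒ eeeeTuTuTuTuT   [T → e T u T]
eeeeTuTuTuTuT ⇒ eeeebuTuTuTuT   [T → b]
eeeebuTuTuTuT ⇒ eeeebubuTuTuT   [T → b]
eeeebubuTuTuT ⇒ eeeebububuTuT   [T → b]
eeeebububuTuT ⇒ eeeebubububuT   [T → b]
eeeebubububuT ⇒ eeeebubububub   [T → b]

T ⇒ eTuT ⇒ eeTuTuT ⇒ eeeTuTuTuT ⇒ eeeeTuTuTuTuT ⇒ eeeebuTuTuTuT ⇒ eeeebubuTuTuT ⇒ eeeebububuTuT ⇒ eeeebubububuT ⇒ eeeebubububub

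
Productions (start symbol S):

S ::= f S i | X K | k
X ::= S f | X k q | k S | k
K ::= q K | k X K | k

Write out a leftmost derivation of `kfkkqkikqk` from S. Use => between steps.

S => XK => XkqK => kSkqK => kfSikqK => kfXKikqK => kfXkqKikqK => kfkkqKikqK => kfkkqkikqK => kfkkqkikqk

S => XK   [S ::= X K]
XK => XkqK   [X ::= X k q]
XkqK => kSkqK   [X ::= k S]
kSkqK => kfSikqK   [S ::= f S i]
kfSikqK => kfXKikqK   [S ::= X K]
kfXKikqK => kfXkqKikqK   [X ::= X k q]
kfXkqKikqK => kfkkqKikqK   [X ::= k]
kfkkqKikqK => kfkkqkikqK   [K ::= k]
kfkkqkikqK => kfkkqkikqk   [K ::= k]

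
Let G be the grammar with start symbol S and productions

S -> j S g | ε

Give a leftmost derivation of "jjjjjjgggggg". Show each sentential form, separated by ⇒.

S ⇒ jSg   [S -> j S g]
jSg ⇒ jjSgg   [S -> j S g]
jjSgg ⇒ jjjSggg   [S -> j S g]
jjjSggg ⇒ jjjjSgggg   [S -> j S g]
jjjjSgggg ⇒ jjjjjSggggg   [S -> j S g]
jjjjjSggggg ⇒ jjjjjjSgggggg   [S -> j S g]
jjjjjjSgggggg ⇒ jjjjjjgggggg   [S -> ε]

S ⇒ jSg ⇒ jjSgg ⇒ jjjSggg ⇒ jjjjSgggg ⇒ jjjjjSggggg ⇒ jjjjjjSgggggg ⇒ jjjjjjgggggg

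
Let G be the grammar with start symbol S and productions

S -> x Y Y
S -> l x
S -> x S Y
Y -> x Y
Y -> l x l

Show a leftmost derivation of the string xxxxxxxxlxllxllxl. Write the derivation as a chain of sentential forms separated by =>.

S => xSY => xxYYY => xxxYYY => xxxxYYY => xxxxxYYY => xxxxxxYYY => xxxxxxxYYY => xxxxxxxxYYY => xxxxxxxxlxlYY => xxxxxxxxlxllxlY => xxxxxxxxlxllxllxl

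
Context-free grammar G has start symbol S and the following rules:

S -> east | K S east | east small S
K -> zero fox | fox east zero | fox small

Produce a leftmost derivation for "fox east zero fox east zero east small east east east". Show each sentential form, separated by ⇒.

S ⇒ K S east ⇒ fox east zero S east ⇒ fox east zero K S east east ⇒ fox east zero fox east zero S east east ⇒ fox east zero fox east zero east small S east east ⇒ fox east zero fox east zero east small east east east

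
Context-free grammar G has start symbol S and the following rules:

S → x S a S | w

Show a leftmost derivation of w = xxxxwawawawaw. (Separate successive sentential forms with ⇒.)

S⇒xSaS⇒xxSaSaS⇒xxxSaSaSaS⇒xxxxSaSaSaSaS⇒xxxxwaSaSaSaS⇒xxxxwawaSaSaS⇒xxxxwawawaSaS⇒xxxxwawawawaS⇒xxxxwawawawaw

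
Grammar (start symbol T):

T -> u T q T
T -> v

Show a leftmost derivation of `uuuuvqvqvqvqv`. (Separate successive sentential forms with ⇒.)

T ⇒ uTqT   [T -> u T q T]
uTqT ⇒ uuTqTqT   [T -> u T q T]
uuTqTqT ⇒ uuuTqTqTqT   [T -> u T q T]
uuuTqTqTqT ⇒ uuuuTqTqTqTqT   [T -> u T q T]
uuuuTqTqTqTqT ⇒ uuuuvqTqTqTqT   [T -> v]
uuuuvqTqTqTqT ⇒ uuuuvqvqTqTqT   [T -> v]
uuuuvqvqTqTqT ⇒ uuuuvqvqvqTqT   [T -> v]
uuuuvqvqvqTqT ⇒ uuuuvqvqvqvqT   [T -> v]
uuuuvqvqvqvqT ⇒ uuuuvqvqvqvqv   [T -> v]

T⇒uTqT⇒uuTqTqT⇒uuuTqTqTqT⇒uuuuTqTqTqTqT⇒uuuuvqTqTqTqT⇒uuuuvqvqTqTqT⇒uuuuvqvqvqTqT⇒uuuuvqvqvqvqT⇒uuuuvqvqvqvqv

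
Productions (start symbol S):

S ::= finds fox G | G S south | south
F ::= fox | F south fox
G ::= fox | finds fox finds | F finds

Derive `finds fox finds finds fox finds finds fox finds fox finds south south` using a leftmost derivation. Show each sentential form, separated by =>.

S => G S south   [S ::= G S south]
G S south => finds fox finds S south   [G ::= finds fox finds]
finds fox finds S south => finds fox finds G S south south   [S ::= G S south]
finds fox finds G S south south => finds fox finds finds fox finds S south south   [G ::= finds fox finds]
finds fox finds finds fox finds S south south => finds fox finds finds fox finds finds fox G south south   [S ::= finds fox G]
finds fox finds finds fox finds finds fox G south south => finds fox finds finds fox finds finds fox finds fox finds south south   [G ::= finds fox finds]

S => G S south => finds fox finds S south => finds fox finds G S south south => finds fox finds finds fox finds S south south => finds fox finds finds fox finds finds fox G south south => finds fox finds finds fox finds finds fox finds fox finds south south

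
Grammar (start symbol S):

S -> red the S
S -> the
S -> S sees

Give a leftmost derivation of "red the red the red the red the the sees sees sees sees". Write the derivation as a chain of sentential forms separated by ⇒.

S ⇒ S sees ⇒ red the S sees ⇒ red the red the S sees ⇒ red the red the red the S sees ⇒ red the red the red the S sees sees ⇒ red the red the red the S sees sees sees ⇒ red the red the red the red the S sees sees sees ⇒ red the red the red the red the S sees sees sees sees ⇒ red the red the red the red the the sees sees sees sees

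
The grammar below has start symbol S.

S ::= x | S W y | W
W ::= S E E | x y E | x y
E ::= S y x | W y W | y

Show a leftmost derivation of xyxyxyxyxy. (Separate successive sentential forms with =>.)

S => W   [S ::= W]
W => SEE   [W ::= S E E]
SEE => xEE   [S ::= x]
xEE => xyE   [E ::= y]
xyE => xyWyW   [E ::= W y W]
xyWyW => xyxyEyW   [W ::= x y E]
xyxyEyW => xyxySyxyW   [E ::= S y x]
xyxySyxyW => xyxyxyxyW   [S ::= x]
xyxyxyxyW => xyxyxyxyxy   [W ::= x y]

S => W => SEE => xEE => xyE => xyWyW => xyxyEyW => xyxySyxyW => xyxyxyxyW => xyxyxyxyxy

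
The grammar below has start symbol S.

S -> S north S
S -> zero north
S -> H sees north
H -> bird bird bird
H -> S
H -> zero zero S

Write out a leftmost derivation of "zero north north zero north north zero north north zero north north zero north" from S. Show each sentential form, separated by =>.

S => S north S => S north S north S => S north S north S north S => S north S north S north S north S => zero north north S north S north S north S => zero north north zero north north S north S north S => zero north north zero north north zero north north S north S => zero north north zero north north zero north north zero north north S => zero north north zero north north zero north north zero north north zero north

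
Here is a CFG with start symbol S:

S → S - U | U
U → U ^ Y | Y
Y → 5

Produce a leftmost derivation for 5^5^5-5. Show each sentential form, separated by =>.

S => S-U => U-U => U^Y-U => U^Y^Y-U => Y^Y^Y-U => 5^Y^Y-U => 5^5^Y-U => 5^5^5-U => 5^5^5-Y => 5^5^5-5

S => S-U   [S → S - U]
S-U => U-U   [S → U]
U-U => U^Y-U   [U → U ^ Y]
U^Y-U => U^Y^Y-U   [U → U ^ Y]
U^Y^Y-U => Y^Y^Y-U   [U → Y]
Y^Y^Y-U => 5^Y^Y-U   [Y → 5]
5^Y^Y-U => 5^5^Y-U   [Y → 5]
5^5^Y-U => 5^5^5-U   [Y → 5]
5^5^5-U => 5^5^5-Y   [U → Y]
5^5^5-Y => 5^5^5-5   [Y → 5]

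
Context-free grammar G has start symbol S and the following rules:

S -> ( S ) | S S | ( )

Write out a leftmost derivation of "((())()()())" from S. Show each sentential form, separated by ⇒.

S ⇒ (S)   [S -> ( S )]
(S) ⇒ (SS)   [S -> S S]
(SS) ⇒ (SSS)   [S -> S S]
(SSS) ⇒ (SSSS)   [S -> S S]
(SSSS) ⇒ ((S)SSS)   [S -> ( S )]
((S)SSS) ⇒ ((())SSS)   [S -> ( )]
((())SSS) ⇒ ((())()SS)   [S -> ( )]
((())()SS) ⇒ ((())()()S)   [S -> ( )]
((())()()S) ⇒ ((())()()())   [S -> ( )]

S⇒(S)⇒(SS)⇒(SSS)⇒(SSSS)⇒((S)SSS)⇒((())SSS)⇒((())()SS)⇒((())()()S)⇒((())()()())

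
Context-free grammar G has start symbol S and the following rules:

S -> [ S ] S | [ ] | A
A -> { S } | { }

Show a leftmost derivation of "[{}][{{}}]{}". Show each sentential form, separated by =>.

S => [S]S => [A]S => [{}]S => [{}][S]S => [{}][A]S => [{}][{S}]S => [{}][{A}]S => [{}][{{}}]S => [{}][{{}}]A => [{}][{{}}]{}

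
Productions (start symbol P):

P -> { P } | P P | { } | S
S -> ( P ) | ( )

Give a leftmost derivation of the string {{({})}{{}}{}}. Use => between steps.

P=>{P}=>{PP}=>{PPP}=>{{P}PP}=>{{S}PP}=>{{(P)}PP}=>{{({})}PP}=>{{({})}{P}P}=>{{({})}{{}}P}=>{{({})}{{}}{}}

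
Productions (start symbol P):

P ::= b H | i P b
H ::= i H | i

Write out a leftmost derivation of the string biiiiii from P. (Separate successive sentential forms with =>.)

P=>bH=>biH=>biiH=>biiiH=>biiiiH=>biiiiiH=>biiiiii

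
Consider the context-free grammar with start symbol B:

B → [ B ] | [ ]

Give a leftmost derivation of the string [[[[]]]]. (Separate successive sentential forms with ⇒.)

B ⇒ [B]   [B → [ B ]]
[B] ⇒ [[B]]   [B → [ B ]]
[[B]] ⇒ [[[B]]]   [B → [ B ]]
[[[B]]] ⇒ [[[[]]]]   [B → [ ]]

B⇒[B]⇒[[B]]⇒[[[B]]]⇒[[[[]]]]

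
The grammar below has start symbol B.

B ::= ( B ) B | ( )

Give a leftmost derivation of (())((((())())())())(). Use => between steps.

B => (B)B => (())B => (())(B)B => (())((B)B)B => (())(((B)B)B)B => (())((((B)B)B)B)B => (())((((())B)B)B)B => (())((((())())B)B)B => (())((((())())())B)B => (())((((())())())())B => (())((((())())())())()

B => (B)B   [B ::= ( B ) B]
(B)B => (())B   [B ::= ( )]
(())B => (())(B)B   [B ::= ( B ) B]
(())(B)B => (())((B)B)B   [B ::= ( B ) B]
(())((B)B)B => (())(((B)B)B)B   [B ::= ( B ) B]
(())(((B)B)B)B => (())((((B)B)B)B)B   [B ::= ( B ) B]
(())((((B)B)B)B)B => (())((((())B)B)B)B   [B ::= ( )]
(())((((())B)B)B)B => (())((((())())B)B)B   [B ::= ( )]
(())((((())())B)B)B => (())((((())())())B)B   [B ::= ( )]
(())((((())())())B)B => (())((((())())())())B   [B ::= ( )]
(())((((())())())())B => (())((((())())())())()   [B ::= ( )]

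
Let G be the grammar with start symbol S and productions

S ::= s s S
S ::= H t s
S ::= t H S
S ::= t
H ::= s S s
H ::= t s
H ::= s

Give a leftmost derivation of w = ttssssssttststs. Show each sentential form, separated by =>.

S => tHS => ttsS => ttsssS => ttsssssS => ttsssssHts => ttssssssSsts => ttsssssstHSsts => ttssssssttsSsts => ttssssssttststs

S => tHS   [S ::= t H S]
tHS => ttsS   [H ::= t s]
ttsS => ttsssS   [S ::= s s S]
ttsssS => ttsssssS   [S ::= s s S]
ttsssssS => ttsssssHts   [S ::= H t s]
ttsssssHts => ttssssssSsts   [H ::= s S s]
ttssssssSsts => ttsssssstHSsts   [S ::= t H S]
ttsssssstHSsts => ttssssssttsSsts   [H ::= t s]
ttssssssttsSsts => ttssssssttststs   [S ::= t]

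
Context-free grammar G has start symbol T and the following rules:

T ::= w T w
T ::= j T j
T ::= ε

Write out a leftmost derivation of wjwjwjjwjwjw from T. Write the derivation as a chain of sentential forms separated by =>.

T => wTw   [T ::= w T w]
wTw => wjTjw   [T ::= j T j]
wjTjw => wjwTwjw   [T ::= w T w]
wjwTwjw => wjwjTjwjw   [T ::= j T j]
wjwjTjwjw => wjwjwTwjwjw   [T ::= w T w]
wjwjwTwjwjw => wjwjwjTjwjwjw   [T ::= j T j]
wjwjwjTjwjwjw => wjwjwjjwjwjw   [T ::= ε]

T => wTw => wjTjw => wjwTwjw => wjwjTjwjw => wjwjwTwjwjw => wjwjwjTjwjwjw => wjwjwjjwjwjw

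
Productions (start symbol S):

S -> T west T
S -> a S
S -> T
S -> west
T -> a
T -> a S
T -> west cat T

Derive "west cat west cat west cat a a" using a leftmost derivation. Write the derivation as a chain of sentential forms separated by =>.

S => T => west cat T => west cat west cat T => west cat west cat west cat T => west cat west cat west cat a S => west cat west cat west cat a T => west cat west cat west cat a a

S => T   [S -> T]
T => west cat T   [T -> west cat T]
west cat T => west cat west cat T   [T -> west cat T]
west cat west cat T => west cat west cat west cat T   [T -> west cat T]
west cat west cat west cat T => west cat west cat west cat a S   [T -> a S]
west cat west cat west cat a S => west cat west cat west cat a T   [S -> T]
west cat west cat west cat a T => west cat west cat west cat a a   [T -> a]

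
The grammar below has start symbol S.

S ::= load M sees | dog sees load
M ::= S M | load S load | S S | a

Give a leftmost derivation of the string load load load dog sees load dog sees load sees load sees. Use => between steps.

S => load M sees   [S ::= load M sees]
load M sees => load load S load sees   [M ::= load S load]
load load S load sees => load load load M sees load sees   [S ::= load M sees]
load load load M sees load sees => load load load S S sees load sees   [M ::= S S]
load load load S S sees load sees => load load load dog sees load S sees load sees   [S ::= dog sees load]
load load load dog sees load S sees load sees => load load load dog sees load dog sees load sees load sees   [S ::= dog sees load]

S => load M sees => load load S load sees => load load load M sees load sees => load load load S S sees load sees => load load load dog sees load S sees load sees => load load load dog sees load dog sees load sees load sees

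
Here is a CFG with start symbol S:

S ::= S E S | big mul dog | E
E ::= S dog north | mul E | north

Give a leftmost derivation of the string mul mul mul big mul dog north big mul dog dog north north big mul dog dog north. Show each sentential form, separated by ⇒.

S ⇒ E ⇒ mul E ⇒ mul mul E ⇒ mul mul mul E ⇒ mul mul mul S dog north ⇒ mul mul mul S E S dog north ⇒ mul mul mul E E S dog north ⇒ mul mul mul S dog north E S dog north ⇒ mul mul mul S E S dog north E S dog north ⇒ mul mul mul big mul dog E S dog north E S dog north ⇒ mul mul mul big mul dog north S dog north E S dog north ⇒ mul mul mul big mul dog north big mul dog dog north E S dog north ⇒ mul mul mul big mul dog north big mul dog dog north north S dog north ⇒ mul mul mul big mul dog north big mul dog dog north north big mul dog dog north

S ⇒ E   [S ::= E]
E ⇒ mul E   [E ::= mul E]
mul E ⇒ mul mul E   [E ::= mul E]
mul mul E ⇒ mul mul mul E   [E ::= mul E]
mul mul mul E ⇒ mul mul mul S dog north   [E ::= S dog north]
mul mul mul S dog north ⇒ mul mul mul S E S dog north   [S ::= S E S]
mul mul mul S E S dog north ⇒ mul mul mul E E S dog north   [S ::= E]
mul mul mul E E S dog north ⇒ mul mul mul S dog north E S dog north   [E ::= S dog north]
mul mul mul S dog north E S dog north ⇒ mul mul mul S E S dog north E S dog north   [S ::= S E S]
mul mul mul S E S dog north E S dog north ⇒ mul mul mul big mul dog E S dog north E S dog north   [S ::= big mul dog]
mul mul mul big mul dog E S dog north E S dog north ⇒ mul mul mul big mul dog north S dog north E S dog north   [E ::= north]
mul mul mul big mul dog north S dog north E S dog north ⇒ mul mul mul big mul dog north big mul dog dog north E S dog north   [S ::= big mul dog]
mul mul mul big mul dog north big mul dog dog north E S dog north ⇒ mul mul mul big mul dog north big mul dog dog north north S dog north   [E ::= north]
mul mul mul big mul dog north big mul dog dog north north S dog north ⇒ mul mul mul big mul dog north big mul dog dog north north big mul dog dog north   [S ::= big mul dog]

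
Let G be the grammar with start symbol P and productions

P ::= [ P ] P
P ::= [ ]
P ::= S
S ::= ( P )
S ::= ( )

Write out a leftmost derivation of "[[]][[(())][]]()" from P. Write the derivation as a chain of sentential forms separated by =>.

P => [P]P   [P ::= [ P ] P]
[P]P => [[]]P   [P ::= [ ]]
[[]]P => [[]][P]P   [P ::= [ P ] P]
[[]][P]P => [[]][[P]P]P   [P ::= [ P ] P]
[[]][[P]P]P => [[]][[S]P]P   [P ::= S]
[[]][[S]P]P => [[]][[(P)]P]P   [S ::= ( P )]
[[]][[(P)]P]P => [[]][[(S)]P]P   [P ::= S]
[[]][[(S)]P]P => [[]][[(())]P]P   [S ::= ( )]
[[]][[(())]P]P => [[]][[(())][]]P   [P ::= [ ]]
[[]][[(())][]]P => [[]][[(())][]]S   [P ::= S]
[[]][[(())][]]S => [[]][[(())][]]()   [S ::= ( )]

P=>[P]P=>[[]]P=>[[]][P]P=>[[]][[P]P]P=>[[]][[S]P]P=>[[]][[(P)]P]P=>[[]][[(S)]P]P=>[[]][[(())]P]P=>[[]][[(())][]]P=>[[]][[(())][]]S=>[[]][[(())][]]()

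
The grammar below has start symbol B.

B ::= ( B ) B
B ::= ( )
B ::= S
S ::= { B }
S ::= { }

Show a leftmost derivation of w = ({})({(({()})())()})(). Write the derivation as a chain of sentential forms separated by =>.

B => (B)B => (S)B => ({})B => ({})(B)B => ({})(S)B => ({})({B})B => ({})({(B)B})B => ({})({((B)B)B})B => ({})({((S)B)B})B => ({})({(({B})B)B})B => ({})({(({()})B)B})B => ({})({(({()})())B})B => ({})({(({()})())()})B => ({})({(({()})())()})()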